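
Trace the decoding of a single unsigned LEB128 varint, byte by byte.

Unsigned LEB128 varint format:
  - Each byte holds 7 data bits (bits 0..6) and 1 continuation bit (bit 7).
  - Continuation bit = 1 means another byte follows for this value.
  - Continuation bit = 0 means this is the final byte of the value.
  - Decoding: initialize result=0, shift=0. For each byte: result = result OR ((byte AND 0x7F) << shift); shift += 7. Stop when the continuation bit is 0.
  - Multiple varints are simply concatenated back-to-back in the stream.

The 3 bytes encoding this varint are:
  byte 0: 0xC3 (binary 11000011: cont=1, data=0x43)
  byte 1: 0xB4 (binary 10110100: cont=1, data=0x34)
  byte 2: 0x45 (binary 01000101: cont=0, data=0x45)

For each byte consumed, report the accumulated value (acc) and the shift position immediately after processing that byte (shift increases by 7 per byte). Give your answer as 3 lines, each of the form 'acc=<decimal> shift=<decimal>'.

byte 0=0xC3: payload=0x43=67, contrib = 67<<0 = 67; acc -> 67, shift -> 7
byte 1=0xB4: payload=0x34=52, contrib = 52<<7 = 6656; acc -> 6723, shift -> 14
byte 2=0x45: payload=0x45=69, contrib = 69<<14 = 1130496; acc -> 1137219, shift -> 21

Answer: acc=67 shift=7
acc=6723 shift=14
acc=1137219 shift=21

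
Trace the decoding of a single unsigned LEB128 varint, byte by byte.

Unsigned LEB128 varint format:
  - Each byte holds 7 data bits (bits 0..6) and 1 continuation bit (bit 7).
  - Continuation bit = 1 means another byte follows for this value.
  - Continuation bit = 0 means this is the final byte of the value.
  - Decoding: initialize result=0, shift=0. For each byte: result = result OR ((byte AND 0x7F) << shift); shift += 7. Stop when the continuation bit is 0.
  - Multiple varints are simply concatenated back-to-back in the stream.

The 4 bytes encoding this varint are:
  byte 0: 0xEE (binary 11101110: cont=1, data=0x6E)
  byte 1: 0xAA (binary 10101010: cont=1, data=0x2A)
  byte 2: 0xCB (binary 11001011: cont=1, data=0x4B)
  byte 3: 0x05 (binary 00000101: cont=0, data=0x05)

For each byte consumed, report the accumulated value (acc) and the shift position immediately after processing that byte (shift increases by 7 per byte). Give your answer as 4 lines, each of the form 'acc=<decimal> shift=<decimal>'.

byte 0=0xEE: payload=0x6E=110, contrib = 110<<0 = 110; acc -> 110, shift -> 7
byte 1=0xAA: payload=0x2A=42, contrib = 42<<7 = 5376; acc -> 5486, shift -> 14
byte 2=0xCB: payload=0x4B=75, contrib = 75<<14 = 1228800; acc -> 1234286, shift -> 21
byte 3=0x05: payload=0x05=5, contrib = 5<<21 = 10485760; acc -> 11720046, shift -> 28

Answer: acc=110 shift=7
acc=5486 shift=14
acc=1234286 shift=21
acc=11720046 shift=28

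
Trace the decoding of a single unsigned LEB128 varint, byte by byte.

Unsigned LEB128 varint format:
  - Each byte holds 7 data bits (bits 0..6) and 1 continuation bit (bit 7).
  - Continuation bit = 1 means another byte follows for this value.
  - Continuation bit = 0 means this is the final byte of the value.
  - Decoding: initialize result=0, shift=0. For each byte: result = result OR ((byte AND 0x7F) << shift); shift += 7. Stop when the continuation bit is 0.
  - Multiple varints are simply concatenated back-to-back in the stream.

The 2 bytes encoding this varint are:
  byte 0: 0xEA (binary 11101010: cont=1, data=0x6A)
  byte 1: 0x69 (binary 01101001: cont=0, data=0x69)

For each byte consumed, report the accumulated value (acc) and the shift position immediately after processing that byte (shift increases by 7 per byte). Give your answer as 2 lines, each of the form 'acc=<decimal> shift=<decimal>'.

Answer: acc=106 shift=7
acc=13546 shift=14

Derivation:
byte 0=0xEA: payload=0x6A=106, contrib = 106<<0 = 106; acc -> 106, shift -> 7
byte 1=0x69: payload=0x69=105, contrib = 105<<7 = 13440; acc -> 13546, shift -> 14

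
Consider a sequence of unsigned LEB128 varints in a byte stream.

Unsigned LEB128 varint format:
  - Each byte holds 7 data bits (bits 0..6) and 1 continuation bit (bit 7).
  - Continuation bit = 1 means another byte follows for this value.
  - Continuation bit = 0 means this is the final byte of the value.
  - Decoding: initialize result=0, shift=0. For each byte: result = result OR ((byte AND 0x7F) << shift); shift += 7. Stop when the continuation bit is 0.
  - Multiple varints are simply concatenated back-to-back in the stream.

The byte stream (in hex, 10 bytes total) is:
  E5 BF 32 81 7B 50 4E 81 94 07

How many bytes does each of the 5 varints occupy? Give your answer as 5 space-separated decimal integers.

Answer: 3 2 1 1 3

Derivation:
  byte[0]=0xE5 cont=1 payload=0x65=101: acc |= 101<<0 -> acc=101 shift=7
  byte[1]=0xBF cont=1 payload=0x3F=63: acc |= 63<<7 -> acc=8165 shift=14
  byte[2]=0x32 cont=0 payload=0x32=50: acc |= 50<<14 -> acc=827365 shift=21 [end]
Varint 1: bytes[0:3] = E5 BF 32 -> value 827365 (3 byte(s))
  byte[3]=0x81 cont=1 payload=0x01=1: acc |= 1<<0 -> acc=1 shift=7
  byte[4]=0x7B cont=0 payload=0x7B=123: acc |= 123<<7 -> acc=15745 shift=14 [end]
Varint 2: bytes[3:5] = 81 7B -> value 15745 (2 byte(s))
  byte[5]=0x50 cont=0 payload=0x50=80: acc |= 80<<0 -> acc=80 shift=7 [end]
Varint 3: bytes[5:6] = 50 -> value 80 (1 byte(s))
  byte[6]=0x4E cont=0 payload=0x4E=78: acc |= 78<<0 -> acc=78 shift=7 [end]
Varint 4: bytes[6:7] = 4E -> value 78 (1 byte(s))
  byte[7]=0x81 cont=1 payload=0x01=1: acc |= 1<<0 -> acc=1 shift=7
  byte[8]=0x94 cont=1 payload=0x14=20: acc |= 20<<7 -> acc=2561 shift=14
  byte[9]=0x07 cont=0 payload=0x07=7: acc |= 7<<14 -> acc=117249 shift=21 [end]
Varint 5: bytes[7:10] = 81 94 07 -> value 117249 (3 byte(s))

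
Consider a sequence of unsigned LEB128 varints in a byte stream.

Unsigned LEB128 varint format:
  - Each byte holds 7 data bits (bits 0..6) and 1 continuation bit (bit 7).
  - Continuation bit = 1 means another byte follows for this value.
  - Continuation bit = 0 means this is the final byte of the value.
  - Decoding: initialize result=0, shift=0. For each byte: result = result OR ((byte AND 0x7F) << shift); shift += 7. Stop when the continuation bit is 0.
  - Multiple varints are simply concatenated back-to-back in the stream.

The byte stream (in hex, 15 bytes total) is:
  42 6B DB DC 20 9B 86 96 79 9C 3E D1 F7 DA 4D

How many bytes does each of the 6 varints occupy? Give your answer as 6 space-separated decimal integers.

Answer: 1 1 3 4 2 4

Derivation:
  byte[0]=0x42 cont=0 payload=0x42=66: acc |= 66<<0 -> acc=66 shift=7 [end]
Varint 1: bytes[0:1] = 42 -> value 66 (1 byte(s))
  byte[1]=0x6B cont=0 payload=0x6B=107: acc |= 107<<0 -> acc=107 shift=7 [end]
Varint 2: bytes[1:2] = 6B -> value 107 (1 byte(s))
  byte[2]=0xDB cont=1 payload=0x5B=91: acc |= 91<<0 -> acc=91 shift=7
  byte[3]=0xDC cont=1 payload=0x5C=92: acc |= 92<<7 -> acc=11867 shift=14
  byte[4]=0x20 cont=0 payload=0x20=32: acc |= 32<<14 -> acc=536155 shift=21 [end]
Varint 3: bytes[2:5] = DB DC 20 -> value 536155 (3 byte(s))
  byte[5]=0x9B cont=1 payload=0x1B=27: acc |= 27<<0 -> acc=27 shift=7
  byte[6]=0x86 cont=1 payload=0x06=6: acc |= 6<<7 -> acc=795 shift=14
  byte[7]=0x96 cont=1 payload=0x16=22: acc |= 22<<14 -> acc=361243 shift=21
  byte[8]=0x79 cont=0 payload=0x79=121: acc |= 121<<21 -> acc=254116635 shift=28 [end]
Varint 4: bytes[5:9] = 9B 86 96 79 -> value 254116635 (4 byte(s))
  byte[9]=0x9C cont=1 payload=0x1C=28: acc |= 28<<0 -> acc=28 shift=7
  byte[10]=0x3E cont=0 payload=0x3E=62: acc |= 62<<7 -> acc=7964 shift=14 [end]
Varint 5: bytes[9:11] = 9C 3E -> value 7964 (2 byte(s))
  byte[11]=0xD1 cont=1 payload=0x51=81: acc |= 81<<0 -> acc=81 shift=7
  byte[12]=0xF7 cont=1 payload=0x77=119: acc |= 119<<7 -> acc=15313 shift=14
  byte[13]=0xDA cont=1 payload=0x5A=90: acc |= 90<<14 -> acc=1489873 shift=21
  byte[14]=0x4D cont=0 payload=0x4D=77: acc |= 77<<21 -> acc=162970577 shift=28 [end]
Varint 6: bytes[11:15] = D1 F7 DA 4D -> value 162970577 (4 byte(s))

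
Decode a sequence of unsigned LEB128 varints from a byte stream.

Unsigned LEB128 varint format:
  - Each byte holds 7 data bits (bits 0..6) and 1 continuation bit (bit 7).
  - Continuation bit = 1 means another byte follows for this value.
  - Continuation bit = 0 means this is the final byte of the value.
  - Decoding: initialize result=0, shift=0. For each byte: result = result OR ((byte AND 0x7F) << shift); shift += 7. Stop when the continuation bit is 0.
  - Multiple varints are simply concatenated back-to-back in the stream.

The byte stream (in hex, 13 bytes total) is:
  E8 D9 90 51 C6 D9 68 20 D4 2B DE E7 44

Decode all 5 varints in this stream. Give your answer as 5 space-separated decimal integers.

  byte[0]=0xE8 cont=1 payload=0x68=104: acc |= 104<<0 -> acc=104 shift=7
  byte[1]=0xD9 cont=1 payload=0x59=89: acc |= 89<<7 -> acc=11496 shift=14
  byte[2]=0x90 cont=1 payload=0x10=16: acc |= 16<<14 -> acc=273640 shift=21
  byte[3]=0x51 cont=0 payload=0x51=81: acc |= 81<<21 -> acc=170142952 shift=28 [end]
Varint 1: bytes[0:4] = E8 D9 90 51 -> value 170142952 (4 byte(s))
  byte[4]=0xC6 cont=1 payload=0x46=70: acc |= 70<<0 -> acc=70 shift=7
  byte[5]=0xD9 cont=1 payload=0x59=89: acc |= 89<<7 -> acc=11462 shift=14
  byte[6]=0x68 cont=0 payload=0x68=104: acc |= 104<<14 -> acc=1715398 shift=21 [end]
Varint 2: bytes[4:7] = C6 D9 68 -> value 1715398 (3 byte(s))
  byte[7]=0x20 cont=0 payload=0x20=32: acc |= 32<<0 -> acc=32 shift=7 [end]
Varint 3: bytes[7:8] = 20 -> value 32 (1 byte(s))
  byte[8]=0xD4 cont=1 payload=0x54=84: acc |= 84<<0 -> acc=84 shift=7
  byte[9]=0x2B cont=0 payload=0x2B=43: acc |= 43<<7 -> acc=5588 shift=14 [end]
Varint 4: bytes[8:10] = D4 2B -> value 5588 (2 byte(s))
  byte[10]=0xDE cont=1 payload=0x5E=94: acc |= 94<<0 -> acc=94 shift=7
  byte[11]=0xE7 cont=1 payload=0x67=103: acc |= 103<<7 -> acc=13278 shift=14
  byte[12]=0x44 cont=0 payload=0x44=68: acc |= 68<<14 -> acc=1127390 shift=21 [end]
Varint 5: bytes[10:13] = DE E7 44 -> value 1127390 (3 byte(s))

Answer: 170142952 1715398 32 5588 1127390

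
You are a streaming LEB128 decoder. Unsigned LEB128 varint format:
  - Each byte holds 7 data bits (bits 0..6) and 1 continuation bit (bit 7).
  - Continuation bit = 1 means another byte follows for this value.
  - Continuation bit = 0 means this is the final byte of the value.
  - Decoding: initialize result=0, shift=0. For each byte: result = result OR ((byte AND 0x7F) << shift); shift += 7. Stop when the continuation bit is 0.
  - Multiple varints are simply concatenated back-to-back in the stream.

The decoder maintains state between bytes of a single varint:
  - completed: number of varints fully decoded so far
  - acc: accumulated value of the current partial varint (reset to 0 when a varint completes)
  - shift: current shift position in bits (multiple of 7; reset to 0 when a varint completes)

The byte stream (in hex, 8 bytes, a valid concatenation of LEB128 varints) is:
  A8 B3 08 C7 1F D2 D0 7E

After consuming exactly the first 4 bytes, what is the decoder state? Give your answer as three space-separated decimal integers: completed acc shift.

Answer: 1 71 7

Derivation:
byte[0]=0xA8 cont=1 payload=0x28: acc |= 40<<0 -> completed=0 acc=40 shift=7
byte[1]=0xB3 cont=1 payload=0x33: acc |= 51<<7 -> completed=0 acc=6568 shift=14
byte[2]=0x08 cont=0 payload=0x08: varint #1 complete (value=137640); reset -> completed=1 acc=0 shift=0
byte[3]=0xC7 cont=1 payload=0x47: acc |= 71<<0 -> completed=1 acc=71 shift=7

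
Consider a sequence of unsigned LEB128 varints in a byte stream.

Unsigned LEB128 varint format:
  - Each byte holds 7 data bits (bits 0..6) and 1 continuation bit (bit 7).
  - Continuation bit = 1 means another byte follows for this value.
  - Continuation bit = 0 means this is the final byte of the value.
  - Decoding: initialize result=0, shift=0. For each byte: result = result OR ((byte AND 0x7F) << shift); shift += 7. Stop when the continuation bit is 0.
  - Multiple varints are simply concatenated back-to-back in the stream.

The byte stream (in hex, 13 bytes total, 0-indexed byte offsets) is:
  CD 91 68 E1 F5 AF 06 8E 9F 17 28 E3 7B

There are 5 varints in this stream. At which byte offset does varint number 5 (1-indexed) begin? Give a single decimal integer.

Answer: 11

Derivation:
  byte[0]=0xCD cont=1 payload=0x4D=77: acc |= 77<<0 -> acc=77 shift=7
  byte[1]=0x91 cont=1 payload=0x11=17: acc |= 17<<7 -> acc=2253 shift=14
  byte[2]=0x68 cont=0 payload=0x68=104: acc |= 104<<14 -> acc=1706189 shift=21 [end]
Varint 1: bytes[0:3] = CD 91 68 -> value 1706189 (3 byte(s))
  byte[3]=0xE1 cont=1 payload=0x61=97: acc |= 97<<0 -> acc=97 shift=7
  byte[4]=0xF5 cont=1 payload=0x75=117: acc |= 117<<7 -> acc=15073 shift=14
  byte[5]=0xAF cont=1 payload=0x2F=47: acc |= 47<<14 -> acc=785121 shift=21
  byte[6]=0x06 cont=0 payload=0x06=6: acc |= 6<<21 -> acc=13368033 shift=28 [end]
Varint 2: bytes[3:7] = E1 F5 AF 06 -> value 13368033 (4 byte(s))
  byte[7]=0x8E cont=1 payload=0x0E=14: acc |= 14<<0 -> acc=14 shift=7
  byte[8]=0x9F cont=1 payload=0x1F=31: acc |= 31<<7 -> acc=3982 shift=14
  byte[9]=0x17 cont=0 payload=0x17=23: acc |= 23<<14 -> acc=380814 shift=21 [end]
Varint 3: bytes[7:10] = 8E 9F 17 -> value 380814 (3 byte(s))
  byte[10]=0x28 cont=0 payload=0x28=40: acc |= 40<<0 -> acc=40 shift=7 [end]
Varint 4: bytes[10:11] = 28 -> value 40 (1 byte(s))
  byte[11]=0xE3 cont=1 payload=0x63=99: acc |= 99<<0 -> acc=99 shift=7
  byte[12]=0x7B cont=0 payload=0x7B=123: acc |= 123<<7 -> acc=15843 shift=14 [end]
Varint 5: bytes[11:13] = E3 7B -> value 15843 (2 byte(s))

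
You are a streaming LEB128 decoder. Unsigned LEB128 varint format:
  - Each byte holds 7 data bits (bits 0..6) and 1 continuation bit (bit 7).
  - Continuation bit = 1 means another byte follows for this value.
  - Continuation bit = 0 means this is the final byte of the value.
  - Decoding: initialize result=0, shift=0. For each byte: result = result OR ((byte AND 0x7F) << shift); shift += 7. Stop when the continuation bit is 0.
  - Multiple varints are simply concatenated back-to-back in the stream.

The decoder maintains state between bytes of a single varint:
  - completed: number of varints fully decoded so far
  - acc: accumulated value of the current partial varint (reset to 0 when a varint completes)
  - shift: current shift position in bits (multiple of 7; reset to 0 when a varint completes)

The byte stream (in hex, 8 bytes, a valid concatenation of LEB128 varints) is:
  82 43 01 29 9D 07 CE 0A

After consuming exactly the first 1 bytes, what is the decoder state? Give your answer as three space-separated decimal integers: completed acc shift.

Answer: 0 2 7

Derivation:
byte[0]=0x82 cont=1 payload=0x02: acc |= 2<<0 -> completed=0 acc=2 shift=7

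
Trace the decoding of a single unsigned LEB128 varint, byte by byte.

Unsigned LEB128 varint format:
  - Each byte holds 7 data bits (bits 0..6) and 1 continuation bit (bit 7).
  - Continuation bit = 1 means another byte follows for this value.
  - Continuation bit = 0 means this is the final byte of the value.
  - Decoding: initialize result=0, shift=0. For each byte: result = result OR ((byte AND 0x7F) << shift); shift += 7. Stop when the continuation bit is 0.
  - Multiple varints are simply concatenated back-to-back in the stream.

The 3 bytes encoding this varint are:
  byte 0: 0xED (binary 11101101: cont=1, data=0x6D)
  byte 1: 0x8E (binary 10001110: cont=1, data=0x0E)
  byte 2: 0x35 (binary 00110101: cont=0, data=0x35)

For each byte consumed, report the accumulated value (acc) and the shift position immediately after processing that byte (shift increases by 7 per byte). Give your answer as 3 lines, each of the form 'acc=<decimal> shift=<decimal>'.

byte 0=0xED: payload=0x6D=109, contrib = 109<<0 = 109; acc -> 109, shift -> 7
byte 1=0x8E: payload=0x0E=14, contrib = 14<<7 = 1792; acc -> 1901, shift -> 14
byte 2=0x35: payload=0x35=53, contrib = 53<<14 = 868352; acc -> 870253, shift -> 21

Answer: acc=109 shift=7
acc=1901 shift=14
acc=870253 shift=21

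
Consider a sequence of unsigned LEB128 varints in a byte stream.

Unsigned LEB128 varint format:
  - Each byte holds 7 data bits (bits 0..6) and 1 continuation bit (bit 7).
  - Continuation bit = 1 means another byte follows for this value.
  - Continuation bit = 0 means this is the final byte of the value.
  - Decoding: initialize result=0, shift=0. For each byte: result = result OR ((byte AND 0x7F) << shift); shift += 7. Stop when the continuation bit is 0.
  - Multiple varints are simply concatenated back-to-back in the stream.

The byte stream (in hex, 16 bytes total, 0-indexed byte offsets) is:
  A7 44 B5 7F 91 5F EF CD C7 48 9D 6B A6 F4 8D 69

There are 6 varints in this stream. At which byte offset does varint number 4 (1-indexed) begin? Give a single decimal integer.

  byte[0]=0xA7 cont=1 payload=0x27=39: acc |= 39<<0 -> acc=39 shift=7
  byte[1]=0x44 cont=0 payload=0x44=68: acc |= 68<<7 -> acc=8743 shift=14 [end]
Varint 1: bytes[0:2] = A7 44 -> value 8743 (2 byte(s))
  byte[2]=0xB5 cont=1 payload=0x35=53: acc |= 53<<0 -> acc=53 shift=7
  byte[3]=0x7F cont=0 payload=0x7F=127: acc |= 127<<7 -> acc=16309 shift=14 [end]
Varint 2: bytes[2:4] = B5 7F -> value 16309 (2 byte(s))
  byte[4]=0x91 cont=1 payload=0x11=17: acc |= 17<<0 -> acc=17 shift=7
  byte[5]=0x5F cont=0 payload=0x5F=95: acc |= 95<<7 -> acc=12177 shift=14 [end]
Varint 3: bytes[4:6] = 91 5F -> value 12177 (2 byte(s))
  byte[6]=0xEF cont=1 payload=0x6F=111: acc |= 111<<0 -> acc=111 shift=7
  byte[7]=0xCD cont=1 payload=0x4D=77: acc |= 77<<7 -> acc=9967 shift=14
  byte[8]=0xC7 cont=1 payload=0x47=71: acc |= 71<<14 -> acc=1173231 shift=21
  byte[9]=0x48 cont=0 payload=0x48=72: acc |= 72<<21 -> acc=152168175 shift=28 [end]
Varint 4: bytes[6:10] = EF CD C7 48 -> value 152168175 (4 byte(s))
  byte[10]=0x9D cont=1 payload=0x1D=29: acc |= 29<<0 -> acc=29 shift=7
  byte[11]=0x6B cont=0 payload=0x6B=107: acc |= 107<<7 -> acc=13725 shift=14 [end]
Varint 5: bytes[10:12] = 9D 6B -> value 13725 (2 byte(s))
  byte[12]=0xA6 cont=1 payload=0x26=38: acc |= 38<<0 -> acc=38 shift=7
  byte[13]=0xF4 cont=1 payload=0x74=116: acc |= 116<<7 -> acc=14886 shift=14
  byte[14]=0x8D cont=1 payload=0x0D=13: acc |= 13<<14 -> acc=227878 shift=21
  byte[15]=0x69 cont=0 payload=0x69=105: acc |= 105<<21 -> acc=220428838 shift=28 [end]
Varint 6: bytes[12:16] = A6 F4 8D 69 -> value 220428838 (4 byte(s))

Answer: 6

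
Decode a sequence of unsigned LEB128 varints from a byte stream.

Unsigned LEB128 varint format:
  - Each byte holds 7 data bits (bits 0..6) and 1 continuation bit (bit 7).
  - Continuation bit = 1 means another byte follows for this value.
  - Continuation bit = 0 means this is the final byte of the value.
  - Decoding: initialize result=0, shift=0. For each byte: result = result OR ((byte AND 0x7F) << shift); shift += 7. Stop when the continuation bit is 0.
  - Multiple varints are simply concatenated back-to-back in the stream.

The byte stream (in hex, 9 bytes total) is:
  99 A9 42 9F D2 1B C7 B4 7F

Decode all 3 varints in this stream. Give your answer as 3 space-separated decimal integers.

  byte[0]=0x99 cont=1 payload=0x19=25: acc |= 25<<0 -> acc=25 shift=7
  byte[1]=0xA9 cont=1 payload=0x29=41: acc |= 41<<7 -> acc=5273 shift=14
  byte[2]=0x42 cont=0 payload=0x42=66: acc |= 66<<14 -> acc=1086617 shift=21 [end]
Varint 1: bytes[0:3] = 99 A9 42 -> value 1086617 (3 byte(s))
  byte[3]=0x9F cont=1 payload=0x1F=31: acc |= 31<<0 -> acc=31 shift=7
  byte[4]=0xD2 cont=1 payload=0x52=82: acc |= 82<<7 -> acc=10527 shift=14
  byte[5]=0x1B cont=0 payload=0x1B=27: acc |= 27<<14 -> acc=452895 shift=21 [end]
Varint 2: bytes[3:6] = 9F D2 1B -> value 452895 (3 byte(s))
  byte[6]=0xC7 cont=1 payload=0x47=71: acc |= 71<<0 -> acc=71 shift=7
  byte[7]=0xB4 cont=1 payload=0x34=52: acc |= 52<<7 -> acc=6727 shift=14
  byte[8]=0x7F cont=0 payload=0x7F=127: acc |= 127<<14 -> acc=2087495 shift=21 [end]
Varint 3: bytes[6:9] = C7 B4 7F -> value 2087495 (3 byte(s))

Answer: 1086617 452895 2087495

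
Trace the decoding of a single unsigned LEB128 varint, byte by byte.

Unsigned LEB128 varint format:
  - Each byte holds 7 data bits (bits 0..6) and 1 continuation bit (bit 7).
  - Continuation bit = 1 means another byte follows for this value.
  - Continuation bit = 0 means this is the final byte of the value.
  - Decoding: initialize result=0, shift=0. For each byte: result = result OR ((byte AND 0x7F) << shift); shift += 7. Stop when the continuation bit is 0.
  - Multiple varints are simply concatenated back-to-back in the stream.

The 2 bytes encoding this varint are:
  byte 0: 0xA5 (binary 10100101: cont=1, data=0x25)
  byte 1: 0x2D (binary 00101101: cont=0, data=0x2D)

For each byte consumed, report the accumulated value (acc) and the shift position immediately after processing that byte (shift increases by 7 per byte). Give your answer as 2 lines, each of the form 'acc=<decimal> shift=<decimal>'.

Answer: acc=37 shift=7
acc=5797 shift=14

Derivation:
byte 0=0xA5: payload=0x25=37, contrib = 37<<0 = 37; acc -> 37, shift -> 7
byte 1=0x2D: payload=0x2D=45, contrib = 45<<7 = 5760; acc -> 5797, shift -> 14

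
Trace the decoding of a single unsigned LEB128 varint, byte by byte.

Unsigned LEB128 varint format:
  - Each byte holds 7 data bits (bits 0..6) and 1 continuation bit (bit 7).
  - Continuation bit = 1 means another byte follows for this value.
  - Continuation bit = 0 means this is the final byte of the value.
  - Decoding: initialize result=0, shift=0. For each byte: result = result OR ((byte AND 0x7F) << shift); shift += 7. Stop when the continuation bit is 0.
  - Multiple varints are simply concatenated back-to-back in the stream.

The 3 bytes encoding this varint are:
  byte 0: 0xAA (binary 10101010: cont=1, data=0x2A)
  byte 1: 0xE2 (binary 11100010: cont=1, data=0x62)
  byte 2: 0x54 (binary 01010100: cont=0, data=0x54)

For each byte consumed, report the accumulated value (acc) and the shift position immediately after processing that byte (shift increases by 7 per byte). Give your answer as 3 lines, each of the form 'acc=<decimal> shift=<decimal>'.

Answer: acc=42 shift=7
acc=12586 shift=14
acc=1388842 shift=21

Derivation:
byte 0=0xAA: payload=0x2A=42, contrib = 42<<0 = 42; acc -> 42, shift -> 7
byte 1=0xE2: payload=0x62=98, contrib = 98<<7 = 12544; acc -> 12586, shift -> 14
byte 2=0x54: payload=0x54=84, contrib = 84<<14 = 1376256; acc -> 1388842, shift -> 21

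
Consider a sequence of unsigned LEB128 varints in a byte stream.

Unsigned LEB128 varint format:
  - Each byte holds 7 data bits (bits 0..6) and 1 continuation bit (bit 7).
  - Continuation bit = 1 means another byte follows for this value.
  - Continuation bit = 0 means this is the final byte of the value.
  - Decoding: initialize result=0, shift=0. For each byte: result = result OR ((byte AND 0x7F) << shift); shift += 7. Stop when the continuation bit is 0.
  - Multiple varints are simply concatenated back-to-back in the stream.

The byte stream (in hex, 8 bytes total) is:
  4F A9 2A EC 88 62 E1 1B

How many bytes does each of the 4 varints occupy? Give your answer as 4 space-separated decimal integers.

  byte[0]=0x4F cont=0 payload=0x4F=79: acc |= 79<<0 -> acc=79 shift=7 [end]
Varint 1: bytes[0:1] = 4F -> value 79 (1 byte(s))
  byte[1]=0xA9 cont=1 payload=0x29=41: acc |= 41<<0 -> acc=41 shift=7
  byte[2]=0x2A cont=0 payload=0x2A=42: acc |= 42<<7 -> acc=5417 shift=14 [end]
Varint 2: bytes[1:3] = A9 2A -> value 5417 (2 byte(s))
  byte[3]=0xEC cont=1 payload=0x6C=108: acc |= 108<<0 -> acc=108 shift=7
  byte[4]=0x88 cont=1 payload=0x08=8: acc |= 8<<7 -> acc=1132 shift=14
  byte[5]=0x62 cont=0 payload=0x62=98: acc |= 98<<14 -> acc=1606764 shift=21 [end]
Varint 3: bytes[3:6] = EC 88 62 -> value 1606764 (3 byte(s))
  byte[6]=0xE1 cont=1 payload=0x61=97: acc |= 97<<0 -> acc=97 shift=7
  byte[7]=0x1B cont=0 payload=0x1B=27: acc |= 27<<7 -> acc=3553 shift=14 [end]
Varint 4: bytes[6:8] = E1 1B -> value 3553 (2 byte(s))

Answer: 1 2 3 2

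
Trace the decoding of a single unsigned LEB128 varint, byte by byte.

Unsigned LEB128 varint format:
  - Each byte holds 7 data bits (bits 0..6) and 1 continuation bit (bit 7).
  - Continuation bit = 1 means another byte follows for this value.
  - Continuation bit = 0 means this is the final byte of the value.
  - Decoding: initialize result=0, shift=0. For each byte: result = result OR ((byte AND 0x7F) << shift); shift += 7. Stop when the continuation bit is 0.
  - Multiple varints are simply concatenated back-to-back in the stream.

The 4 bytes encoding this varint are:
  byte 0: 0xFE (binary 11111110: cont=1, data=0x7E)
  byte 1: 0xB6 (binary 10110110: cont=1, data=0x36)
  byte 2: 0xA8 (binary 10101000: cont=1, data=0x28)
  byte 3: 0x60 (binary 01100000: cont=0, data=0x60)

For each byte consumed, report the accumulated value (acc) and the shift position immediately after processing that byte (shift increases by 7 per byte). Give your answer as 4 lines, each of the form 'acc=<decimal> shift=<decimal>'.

byte 0=0xFE: payload=0x7E=126, contrib = 126<<0 = 126; acc -> 126, shift -> 7
byte 1=0xB6: payload=0x36=54, contrib = 54<<7 = 6912; acc -> 7038, shift -> 14
byte 2=0xA8: payload=0x28=40, contrib = 40<<14 = 655360; acc -> 662398, shift -> 21
byte 3=0x60: payload=0x60=96, contrib = 96<<21 = 201326592; acc -> 201988990, shift -> 28

Answer: acc=126 shift=7
acc=7038 shift=14
acc=662398 shift=21
acc=201988990 shift=28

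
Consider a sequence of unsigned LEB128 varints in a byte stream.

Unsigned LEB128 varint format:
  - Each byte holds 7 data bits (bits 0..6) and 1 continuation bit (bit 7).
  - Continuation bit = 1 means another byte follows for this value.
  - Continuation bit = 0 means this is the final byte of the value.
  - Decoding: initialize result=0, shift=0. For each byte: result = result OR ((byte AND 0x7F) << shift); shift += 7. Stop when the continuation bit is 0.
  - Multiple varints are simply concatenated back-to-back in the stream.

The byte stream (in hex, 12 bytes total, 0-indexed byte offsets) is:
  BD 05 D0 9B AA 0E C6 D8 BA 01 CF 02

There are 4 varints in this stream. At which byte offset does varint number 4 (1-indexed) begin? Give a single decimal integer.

Answer: 10

Derivation:
  byte[0]=0xBD cont=1 payload=0x3D=61: acc |= 61<<0 -> acc=61 shift=7
  byte[1]=0x05 cont=0 payload=0x05=5: acc |= 5<<7 -> acc=701 shift=14 [end]
Varint 1: bytes[0:2] = BD 05 -> value 701 (2 byte(s))
  byte[2]=0xD0 cont=1 payload=0x50=80: acc |= 80<<0 -> acc=80 shift=7
  byte[3]=0x9B cont=1 payload=0x1B=27: acc |= 27<<7 -> acc=3536 shift=14
  byte[4]=0xAA cont=1 payload=0x2A=42: acc |= 42<<14 -> acc=691664 shift=21
  byte[5]=0x0E cont=0 payload=0x0E=14: acc |= 14<<21 -> acc=30051792 shift=28 [end]
Varint 2: bytes[2:6] = D0 9B AA 0E -> value 30051792 (4 byte(s))
  byte[6]=0xC6 cont=1 payload=0x46=70: acc |= 70<<0 -> acc=70 shift=7
  byte[7]=0xD8 cont=1 payload=0x58=88: acc |= 88<<7 -> acc=11334 shift=14
  byte[8]=0xBA cont=1 payload=0x3A=58: acc |= 58<<14 -> acc=961606 shift=21
  byte[9]=0x01 cont=0 payload=0x01=1: acc |= 1<<21 -> acc=3058758 shift=28 [end]
Varint 3: bytes[6:10] = C6 D8 BA 01 -> value 3058758 (4 byte(s))
  byte[10]=0xCF cont=1 payload=0x4F=79: acc |= 79<<0 -> acc=79 shift=7
  byte[11]=0x02 cont=0 payload=0x02=2: acc |= 2<<7 -> acc=335 shift=14 [end]
Varint 4: bytes[10:12] = CF 02 -> value 335 (2 byte(s))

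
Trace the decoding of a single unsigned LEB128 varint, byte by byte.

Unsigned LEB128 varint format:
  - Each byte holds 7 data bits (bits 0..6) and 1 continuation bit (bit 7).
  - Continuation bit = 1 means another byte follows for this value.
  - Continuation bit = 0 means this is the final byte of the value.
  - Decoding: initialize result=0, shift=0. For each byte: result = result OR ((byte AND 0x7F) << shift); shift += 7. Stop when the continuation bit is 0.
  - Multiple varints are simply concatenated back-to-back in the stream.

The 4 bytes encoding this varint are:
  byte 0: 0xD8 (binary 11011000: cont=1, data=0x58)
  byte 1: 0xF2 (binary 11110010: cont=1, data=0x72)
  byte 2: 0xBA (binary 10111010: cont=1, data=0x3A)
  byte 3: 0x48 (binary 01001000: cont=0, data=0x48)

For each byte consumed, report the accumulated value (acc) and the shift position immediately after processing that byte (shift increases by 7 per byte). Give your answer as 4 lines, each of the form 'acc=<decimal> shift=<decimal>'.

byte 0=0xD8: payload=0x58=88, contrib = 88<<0 = 88; acc -> 88, shift -> 7
byte 1=0xF2: payload=0x72=114, contrib = 114<<7 = 14592; acc -> 14680, shift -> 14
byte 2=0xBA: payload=0x3A=58, contrib = 58<<14 = 950272; acc -> 964952, shift -> 21
byte 3=0x48: payload=0x48=72, contrib = 72<<21 = 150994944; acc -> 151959896, shift -> 28

Answer: acc=88 shift=7
acc=14680 shift=14
acc=964952 shift=21
acc=151959896 shift=28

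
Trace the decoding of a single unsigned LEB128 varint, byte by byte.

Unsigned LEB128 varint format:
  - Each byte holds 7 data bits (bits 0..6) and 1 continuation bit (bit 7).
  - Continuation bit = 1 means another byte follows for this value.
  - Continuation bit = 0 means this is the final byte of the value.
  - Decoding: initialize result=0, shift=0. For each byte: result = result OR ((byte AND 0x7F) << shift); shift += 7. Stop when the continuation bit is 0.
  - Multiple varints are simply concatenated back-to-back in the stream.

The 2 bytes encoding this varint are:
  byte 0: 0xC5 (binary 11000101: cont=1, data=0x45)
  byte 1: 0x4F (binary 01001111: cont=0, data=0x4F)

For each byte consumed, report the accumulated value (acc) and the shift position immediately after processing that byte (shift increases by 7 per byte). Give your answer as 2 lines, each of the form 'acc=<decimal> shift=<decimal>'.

Answer: acc=69 shift=7
acc=10181 shift=14

Derivation:
byte 0=0xC5: payload=0x45=69, contrib = 69<<0 = 69; acc -> 69, shift -> 7
byte 1=0x4F: payload=0x4F=79, contrib = 79<<7 = 10112; acc -> 10181, shift -> 14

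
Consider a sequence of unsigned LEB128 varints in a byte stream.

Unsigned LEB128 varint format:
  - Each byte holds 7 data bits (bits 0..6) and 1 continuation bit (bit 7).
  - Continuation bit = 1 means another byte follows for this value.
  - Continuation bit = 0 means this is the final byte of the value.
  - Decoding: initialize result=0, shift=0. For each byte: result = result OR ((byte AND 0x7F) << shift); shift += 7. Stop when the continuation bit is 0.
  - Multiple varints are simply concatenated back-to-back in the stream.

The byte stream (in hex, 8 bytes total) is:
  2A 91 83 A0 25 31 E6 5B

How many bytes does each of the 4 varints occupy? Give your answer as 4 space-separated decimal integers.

Answer: 1 4 1 2

Derivation:
  byte[0]=0x2A cont=0 payload=0x2A=42: acc |= 42<<0 -> acc=42 shift=7 [end]
Varint 1: bytes[0:1] = 2A -> value 42 (1 byte(s))
  byte[1]=0x91 cont=1 payload=0x11=17: acc |= 17<<0 -> acc=17 shift=7
  byte[2]=0x83 cont=1 payload=0x03=3: acc |= 3<<7 -> acc=401 shift=14
  byte[3]=0xA0 cont=1 payload=0x20=32: acc |= 32<<14 -> acc=524689 shift=21
  byte[4]=0x25 cont=0 payload=0x25=37: acc |= 37<<21 -> acc=78119313 shift=28 [end]
Varint 2: bytes[1:5] = 91 83 A0 25 -> value 78119313 (4 byte(s))
  byte[5]=0x31 cont=0 payload=0x31=49: acc |= 49<<0 -> acc=49 shift=7 [end]
Varint 3: bytes[5:6] = 31 -> value 49 (1 byte(s))
  byte[6]=0xE6 cont=1 payload=0x66=102: acc |= 102<<0 -> acc=102 shift=7
  byte[7]=0x5B cont=0 payload=0x5B=91: acc |= 91<<7 -> acc=11750 shift=14 [end]
Varint 4: bytes[6:8] = E6 5B -> value 11750 (2 byte(s))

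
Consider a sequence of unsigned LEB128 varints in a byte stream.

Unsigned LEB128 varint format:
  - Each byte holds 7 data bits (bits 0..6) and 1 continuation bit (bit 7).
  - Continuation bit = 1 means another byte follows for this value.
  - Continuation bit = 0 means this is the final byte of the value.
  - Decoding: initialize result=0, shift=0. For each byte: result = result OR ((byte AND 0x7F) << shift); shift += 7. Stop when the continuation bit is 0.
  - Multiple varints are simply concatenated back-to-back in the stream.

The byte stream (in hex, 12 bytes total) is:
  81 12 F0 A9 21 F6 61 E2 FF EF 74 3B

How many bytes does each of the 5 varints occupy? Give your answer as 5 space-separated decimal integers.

  byte[0]=0x81 cont=1 payload=0x01=1: acc |= 1<<0 -> acc=1 shift=7
  byte[1]=0x12 cont=0 payload=0x12=18: acc |= 18<<7 -> acc=2305 shift=14 [end]
Varint 1: bytes[0:2] = 81 12 -> value 2305 (2 byte(s))
  byte[2]=0xF0 cont=1 payload=0x70=112: acc |= 112<<0 -> acc=112 shift=7
  byte[3]=0xA9 cont=1 payload=0x29=41: acc |= 41<<7 -> acc=5360 shift=14
  byte[4]=0x21 cont=0 payload=0x21=33: acc |= 33<<14 -> acc=546032 shift=21 [end]
Varint 2: bytes[2:5] = F0 A9 21 -> value 546032 (3 byte(s))
  byte[5]=0xF6 cont=1 payload=0x76=118: acc |= 118<<0 -> acc=118 shift=7
  byte[6]=0x61 cont=0 payload=0x61=97: acc |= 97<<7 -> acc=12534 shift=14 [end]
Varint 3: bytes[5:7] = F6 61 -> value 12534 (2 byte(s))
  byte[7]=0xE2 cont=1 payload=0x62=98: acc |= 98<<0 -> acc=98 shift=7
  byte[8]=0xFF cont=1 payload=0x7F=127: acc |= 127<<7 -> acc=16354 shift=14
  byte[9]=0xEF cont=1 payload=0x6F=111: acc |= 111<<14 -> acc=1834978 shift=21
  byte[10]=0x74 cont=0 payload=0x74=116: acc |= 116<<21 -> acc=245104610 shift=28 [end]
Varint 4: bytes[7:11] = E2 FF EF 74 -> value 245104610 (4 byte(s))
  byte[11]=0x3B cont=0 payload=0x3B=59: acc |= 59<<0 -> acc=59 shift=7 [end]
Varint 5: bytes[11:12] = 3B -> value 59 (1 byte(s))

Answer: 2 3 2 4 1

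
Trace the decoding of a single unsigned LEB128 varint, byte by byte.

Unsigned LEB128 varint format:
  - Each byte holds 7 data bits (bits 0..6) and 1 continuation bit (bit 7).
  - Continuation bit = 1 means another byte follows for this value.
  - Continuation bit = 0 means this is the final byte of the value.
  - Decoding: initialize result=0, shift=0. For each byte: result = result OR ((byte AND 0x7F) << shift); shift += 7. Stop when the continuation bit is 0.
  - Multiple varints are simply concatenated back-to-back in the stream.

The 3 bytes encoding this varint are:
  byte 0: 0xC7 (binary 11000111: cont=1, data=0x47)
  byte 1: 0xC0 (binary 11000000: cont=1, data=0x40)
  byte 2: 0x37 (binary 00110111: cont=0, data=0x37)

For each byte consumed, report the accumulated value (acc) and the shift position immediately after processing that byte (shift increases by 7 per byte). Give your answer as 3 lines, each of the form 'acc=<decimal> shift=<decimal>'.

Answer: acc=71 shift=7
acc=8263 shift=14
acc=909383 shift=21

Derivation:
byte 0=0xC7: payload=0x47=71, contrib = 71<<0 = 71; acc -> 71, shift -> 7
byte 1=0xC0: payload=0x40=64, contrib = 64<<7 = 8192; acc -> 8263, shift -> 14
byte 2=0x37: payload=0x37=55, contrib = 55<<14 = 901120; acc -> 909383, shift -> 21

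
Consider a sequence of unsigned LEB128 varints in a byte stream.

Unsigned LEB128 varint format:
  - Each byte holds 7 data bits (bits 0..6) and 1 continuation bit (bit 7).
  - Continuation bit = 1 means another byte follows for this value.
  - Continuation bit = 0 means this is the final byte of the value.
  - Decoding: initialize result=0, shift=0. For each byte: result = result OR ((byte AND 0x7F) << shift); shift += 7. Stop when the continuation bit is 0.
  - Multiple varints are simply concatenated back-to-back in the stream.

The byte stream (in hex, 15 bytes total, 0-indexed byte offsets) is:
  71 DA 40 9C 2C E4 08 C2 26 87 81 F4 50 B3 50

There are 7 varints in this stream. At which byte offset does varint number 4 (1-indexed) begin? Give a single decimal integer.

  byte[0]=0x71 cont=0 payload=0x71=113: acc |= 113<<0 -> acc=113 shift=7 [end]
Varint 1: bytes[0:1] = 71 -> value 113 (1 byte(s))
  byte[1]=0xDA cont=1 payload=0x5A=90: acc |= 90<<0 -> acc=90 shift=7
  byte[2]=0x40 cont=0 payload=0x40=64: acc |= 64<<7 -> acc=8282 shift=14 [end]
Varint 2: bytes[1:3] = DA 40 -> value 8282 (2 byte(s))
  byte[3]=0x9C cont=1 payload=0x1C=28: acc |= 28<<0 -> acc=28 shift=7
  byte[4]=0x2C cont=0 payload=0x2C=44: acc |= 44<<7 -> acc=5660 shift=14 [end]
Varint 3: bytes[3:5] = 9C 2C -> value 5660 (2 byte(s))
  byte[5]=0xE4 cont=1 payload=0x64=100: acc |= 100<<0 -> acc=100 shift=7
  byte[6]=0x08 cont=0 payload=0x08=8: acc |= 8<<7 -> acc=1124 shift=14 [end]
Varint 4: bytes[5:7] = E4 08 -> value 1124 (2 byte(s))
  byte[7]=0xC2 cont=1 payload=0x42=66: acc |= 66<<0 -> acc=66 shift=7
  byte[8]=0x26 cont=0 payload=0x26=38: acc |= 38<<7 -> acc=4930 shift=14 [end]
Varint 5: bytes[7:9] = C2 26 -> value 4930 (2 byte(s))
  byte[9]=0x87 cont=1 payload=0x07=7: acc |= 7<<0 -> acc=7 shift=7
  byte[10]=0x81 cont=1 payload=0x01=1: acc |= 1<<7 -> acc=135 shift=14
  byte[11]=0xF4 cont=1 payload=0x74=116: acc |= 116<<14 -> acc=1900679 shift=21
  byte[12]=0x50 cont=0 payload=0x50=80: acc |= 80<<21 -> acc=169672839 shift=28 [end]
Varint 6: bytes[9:13] = 87 81 F4 50 -> value 169672839 (4 byte(s))
  byte[13]=0xB3 cont=1 payload=0x33=51: acc |= 51<<0 -> acc=51 shift=7
  byte[14]=0x50 cont=0 payload=0x50=80: acc |= 80<<7 -> acc=10291 shift=14 [end]
Varint 7: bytes[13:15] = B3 50 -> value 10291 (2 byte(s))

Answer: 5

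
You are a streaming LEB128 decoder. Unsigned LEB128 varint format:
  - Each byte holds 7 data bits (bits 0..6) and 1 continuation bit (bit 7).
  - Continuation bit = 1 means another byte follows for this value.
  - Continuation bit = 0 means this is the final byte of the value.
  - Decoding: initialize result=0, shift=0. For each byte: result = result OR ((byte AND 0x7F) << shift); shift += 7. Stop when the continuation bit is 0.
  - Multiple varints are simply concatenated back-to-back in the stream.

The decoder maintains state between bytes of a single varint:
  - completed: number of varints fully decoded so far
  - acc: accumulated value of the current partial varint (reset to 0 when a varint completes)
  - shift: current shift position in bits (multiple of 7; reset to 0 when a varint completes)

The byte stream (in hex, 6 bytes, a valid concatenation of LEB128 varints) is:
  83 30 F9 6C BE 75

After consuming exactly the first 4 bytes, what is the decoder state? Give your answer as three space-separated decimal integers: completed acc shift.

byte[0]=0x83 cont=1 payload=0x03: acc |= 3<<0 -> completed=0 acc=3 shift=7
byte[1]=0x30 cont=0 payload=0x30: varint #1 complete (value=6147); reset -> completed=1 acc=0 shift=0
byte[2]=0xF9 cont=1 payload=0x79: acc |= 121<<0 -> completed=1 acc=121 shift=7
byte[3]=0x6C cont=0 payload=0x6C: varint #2 complete (value=13945); reset -> completed=2 acc=0 shift=0

Answer: 2 0 0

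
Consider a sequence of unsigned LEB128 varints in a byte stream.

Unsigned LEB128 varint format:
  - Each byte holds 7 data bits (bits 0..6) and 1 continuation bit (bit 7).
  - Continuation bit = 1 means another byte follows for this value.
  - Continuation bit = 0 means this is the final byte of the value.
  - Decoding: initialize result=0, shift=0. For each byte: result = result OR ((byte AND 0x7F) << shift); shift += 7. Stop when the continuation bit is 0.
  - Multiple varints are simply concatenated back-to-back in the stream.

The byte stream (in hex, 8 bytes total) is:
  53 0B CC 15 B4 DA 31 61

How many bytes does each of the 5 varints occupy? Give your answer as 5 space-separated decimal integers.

Answer: 1 1 2 3 1

Derivation:
  byte[0]=0x53 cont=0 payload=0x53=83: acc |= 83<<0 -> acc=83 shift=7 [end]
Varint 1: bytes[0:1] = 53 -> value 83 (1 byte(s))
  byte[1]=0x0B cont=0 payload=0x0B=11: acc |= 11<<0 -> acc=11 shift=7 [end]
Varint 2: bytes[1:2] = 0B -> value 11 (1 byte(s))
  byte[2]=0xCC cont=1 payload=0x4C=76: acc |= 76<<0 -> acc=76 shift=7
  byte[3]=0x15 cont=0 payload=0x15=21: acc |= 21<<7 -> acc=2764 shift=14 [end]
Varint 3: bytes[2:4] = CC 15 -> value 2764 (2 byte(s))
  byte[4]=0xB4 cont=1 payload=0x34=52: acc |= 52<<0 -> acc=52 shift=7
  byte[5]=0xDA cont=1 payload=0x5A=90: acc |= 90<<7 -> acc=11572 shift=14
  byte[6]=0x31 cont=0 payload=0x31=49: acc |= 49<<14 -> acc=814388 shift=21 [end]
Varint 4: bytes[4:7] = B4 DA 31 -> value 814388 (3 byte(s))
  byte[7]=0x61 cont=0 payload=0x61=97: acc |= 97<<0 -> acc=97 shift=7 [end]
Varint 5: bytes[7:8] = 61 -> value 97 (1 byte(s))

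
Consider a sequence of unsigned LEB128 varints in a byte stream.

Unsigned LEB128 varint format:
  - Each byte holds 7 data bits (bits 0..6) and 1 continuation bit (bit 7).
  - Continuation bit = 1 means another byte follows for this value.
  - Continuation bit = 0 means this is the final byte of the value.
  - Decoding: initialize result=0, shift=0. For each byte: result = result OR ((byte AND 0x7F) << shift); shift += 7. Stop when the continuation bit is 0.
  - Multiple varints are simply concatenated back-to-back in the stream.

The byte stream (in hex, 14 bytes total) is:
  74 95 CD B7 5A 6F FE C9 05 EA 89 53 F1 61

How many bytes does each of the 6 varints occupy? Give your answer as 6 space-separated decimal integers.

  byte[0]=0x74 cont=0 payload=0x74=116: acc |= 116<<0 -> acc=116 shift=7 [end]
Varint 1: bytes[0:1] = 74 -> value 116 (1 byte(s))
  byte[1]=0x95 cont=1 payload=0x15=21: acc |= 21<<0 -> acc=21 shift=7
  byte[2]=0xCD cont=1 payload=0x4D=77: acc |= 77<<7 -> acc=9877 shift=14
  byte[3]=0xB7 cont=1 payload=0x37=55: acc |= 55<<14 -> acc=910997 shift=21
  byte[4]=0x5A cont=0 payload=0x5A=90: acc |= 90<<21 -> acc=189654677 shift=28 [end]
Varint 2: bytes[1:5] = 95 CD B7 5A -> value 189654677 (4 byte(s))
  byte[5]=0x6F cont=0 payload=0x6F=111: acc |= 111<<0 -> acc=111 shift=7 [end]
Varint 3: bytes[5:6] = 6F -> value 111 (1 byte(s))
  byte[6]=0xFE cont=1 payload=0x7E=126: acc |= 126<<0 -> acc=126 shift=7
  byte[7]=0xC9 cont=1 payload=0x49=73: acc |= 73<<7 -> acc=9470 shift=14
  byte[8]=0x05 cont=0 payload=0x05=5: acc |= 5<<14 -> acc=91390 shift=21 [end]
Varint 4: bytes[6:9] = FE C9 05 -> value 91390 (3 byte(s))
  byte[9]=0xEA cont=1 payload=0x6A=106: acc |= 106<<0 -> acc=106 shift=7
  byte[10]=0x89 cont=1 payload=0x09=9: acc |= 9<<7 -> acc=1258 shift=14
  byte[11]=0x53 cont=0 payload=0x53=83: acc |= 83<<14 -> acc=1361130 shift=21 [end]
Varint 5: bytes[9:12] = EA 89 53 -> value 1361130 (3 byte(s))
  byte[12]=0xF1 cont=1 payload=0x71=113: acc |= 113<<0 -> acc=113 shift=7
  byte[13]=0x61 cont=0 payload=0x61=97: acc |= 97<<7 -> acc=12529 shift=14 [end]
Varint 6: bytes[12:14] = F1 61 -> value 12529 (2 byte(s))

Answer: 1 4 1 3 3 2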